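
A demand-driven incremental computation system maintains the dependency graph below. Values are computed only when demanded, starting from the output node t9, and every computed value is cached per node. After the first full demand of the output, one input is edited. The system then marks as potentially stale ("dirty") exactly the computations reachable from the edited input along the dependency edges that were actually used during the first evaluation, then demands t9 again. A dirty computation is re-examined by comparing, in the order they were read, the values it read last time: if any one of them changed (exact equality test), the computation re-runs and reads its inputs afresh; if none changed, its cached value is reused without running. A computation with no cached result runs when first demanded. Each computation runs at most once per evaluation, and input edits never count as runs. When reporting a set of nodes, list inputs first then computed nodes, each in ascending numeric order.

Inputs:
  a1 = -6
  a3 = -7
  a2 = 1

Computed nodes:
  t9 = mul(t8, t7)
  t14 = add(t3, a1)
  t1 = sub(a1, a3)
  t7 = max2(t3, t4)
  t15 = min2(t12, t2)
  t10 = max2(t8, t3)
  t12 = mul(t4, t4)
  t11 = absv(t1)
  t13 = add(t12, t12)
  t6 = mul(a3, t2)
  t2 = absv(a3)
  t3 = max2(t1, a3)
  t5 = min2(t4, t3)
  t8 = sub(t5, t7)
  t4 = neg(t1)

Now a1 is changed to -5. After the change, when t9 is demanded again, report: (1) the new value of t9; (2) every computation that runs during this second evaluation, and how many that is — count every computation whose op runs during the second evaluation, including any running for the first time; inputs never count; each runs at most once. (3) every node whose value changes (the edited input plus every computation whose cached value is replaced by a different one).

New value of t9: -8.
Computations that run: t1, t3, t4, t5, t7, t8, t9 — 7 in total.
Values that change: a1, t1, t3, t4, t5, t7, t8, t9.

First evaluation (everything demanded from the output):
  t1 = sub(-6, -7) = 1
  t3 = max2(1, -7) = 1
  t4 = neg(1) = -1
  t5 = min2(-1, 1) = -1
  t7 = max2(1, -1) = 1
  t8 = sub(-1, 1) = -2
  t9 = mul(-2, 1) = -2

Propagation after the edit:
  t1: runs — a1 -6->-5; result 2.
  t3: runs — t1 1->2; result 2.
  t4: runs — t1 1->2; result -2.
  t5: runs — t4 -1->-2; t3 1->2; result -2.
  t7: runs — t3 1->2; t4 -1->-2; result 2.
  t8: runs — t5 -1->-2; t7 1->2; result -4.
  t9: runs — t8 -2->-4; t7 1->2; result -8.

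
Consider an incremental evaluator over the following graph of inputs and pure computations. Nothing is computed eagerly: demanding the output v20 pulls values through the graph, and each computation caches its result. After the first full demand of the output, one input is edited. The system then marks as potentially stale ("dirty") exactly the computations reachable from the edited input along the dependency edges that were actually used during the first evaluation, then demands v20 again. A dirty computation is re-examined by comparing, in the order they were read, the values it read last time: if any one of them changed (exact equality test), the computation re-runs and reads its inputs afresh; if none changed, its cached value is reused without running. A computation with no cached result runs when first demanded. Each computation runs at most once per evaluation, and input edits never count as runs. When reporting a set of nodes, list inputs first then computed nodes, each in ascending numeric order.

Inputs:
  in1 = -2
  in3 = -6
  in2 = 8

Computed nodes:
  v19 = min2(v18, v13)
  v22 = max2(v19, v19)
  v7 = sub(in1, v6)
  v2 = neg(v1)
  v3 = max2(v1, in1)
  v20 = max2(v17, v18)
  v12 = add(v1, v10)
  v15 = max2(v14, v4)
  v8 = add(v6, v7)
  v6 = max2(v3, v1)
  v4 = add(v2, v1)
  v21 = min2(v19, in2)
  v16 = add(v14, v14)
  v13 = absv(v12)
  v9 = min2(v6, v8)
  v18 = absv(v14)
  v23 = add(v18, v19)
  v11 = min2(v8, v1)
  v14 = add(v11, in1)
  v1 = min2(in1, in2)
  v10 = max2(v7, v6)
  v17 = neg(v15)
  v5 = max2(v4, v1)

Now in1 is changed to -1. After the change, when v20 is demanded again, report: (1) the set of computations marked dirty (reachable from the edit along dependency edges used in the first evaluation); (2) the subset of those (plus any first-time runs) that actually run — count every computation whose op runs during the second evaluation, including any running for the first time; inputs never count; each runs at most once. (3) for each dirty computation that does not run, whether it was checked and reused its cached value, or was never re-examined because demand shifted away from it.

Dirty set: v1, v2, v3, v4, v6, v7, v8, v11, v14, v15, v17, v18, v20.
Run set: v1, v2, v3, v4, v6, v7, v8, v11, v14, v15, v18, v20 (12 run).
Re-examined without running (cache reused): v17.
The important point: at v17 every value read last time is unchanged, so the dirty flag clears without a run.

Initial pass — values computed on the first demand:
  v1 = min2(-2, 8) = -2
  v2 = neg(-2) = 2
  v3 = max2(-2, -2) = -2
  v4 = add(2, -2) = 0
  v6 = max2(-2, -2) = -2
  v7 = sub(-2, -2) = 0
  v8 = add(-2, 0) = -2
  v11 = min2(-2, -2) = -2
  v14 = add(-2, -2) = -4
  v15 = max2(-4, 0) = 0
  v17 = neg(0) = 0
  v18 = absv(-4) = 4
  v20 = max2(0, 4) = 4

Second demand — change propagation:
  v1: re-runs because in1 -2->-1; new result -1.
  v2: re-runs because v1 -2->-1; new result 1.
  v3: re-runs because v1 -2->-1; in1 -2->-1; new result -1.
  v4: re-runs because v2 2->1; v1 -2->-1; new result 0 (unchanged).
  v6: re-runs because v3 -2->-1; v1 -2->-1; new result -1.
  v7: re-runs because in1 -2->-1; v6 -2->-1; new result 0 (unchanged).
  v8: re-runs because v6 -2->-1; new result -1.
  v11: re-runs because v8 -2->-1; v1 -2->-1; new result -1.
  v14: re-runs because v11 -2->-1; in1 -2->-1; new result -2.
  v15: re-runs because v14 -4->-2; new result 0 (unchanged).
  v17: re-examined; everything it read last time is the same (v15 unchanged) — cache 0 kept, no run.
  v18: re-runs because v14 -4->-2; new result 2.
  v20: re-runs because v18 4->2; new result 2.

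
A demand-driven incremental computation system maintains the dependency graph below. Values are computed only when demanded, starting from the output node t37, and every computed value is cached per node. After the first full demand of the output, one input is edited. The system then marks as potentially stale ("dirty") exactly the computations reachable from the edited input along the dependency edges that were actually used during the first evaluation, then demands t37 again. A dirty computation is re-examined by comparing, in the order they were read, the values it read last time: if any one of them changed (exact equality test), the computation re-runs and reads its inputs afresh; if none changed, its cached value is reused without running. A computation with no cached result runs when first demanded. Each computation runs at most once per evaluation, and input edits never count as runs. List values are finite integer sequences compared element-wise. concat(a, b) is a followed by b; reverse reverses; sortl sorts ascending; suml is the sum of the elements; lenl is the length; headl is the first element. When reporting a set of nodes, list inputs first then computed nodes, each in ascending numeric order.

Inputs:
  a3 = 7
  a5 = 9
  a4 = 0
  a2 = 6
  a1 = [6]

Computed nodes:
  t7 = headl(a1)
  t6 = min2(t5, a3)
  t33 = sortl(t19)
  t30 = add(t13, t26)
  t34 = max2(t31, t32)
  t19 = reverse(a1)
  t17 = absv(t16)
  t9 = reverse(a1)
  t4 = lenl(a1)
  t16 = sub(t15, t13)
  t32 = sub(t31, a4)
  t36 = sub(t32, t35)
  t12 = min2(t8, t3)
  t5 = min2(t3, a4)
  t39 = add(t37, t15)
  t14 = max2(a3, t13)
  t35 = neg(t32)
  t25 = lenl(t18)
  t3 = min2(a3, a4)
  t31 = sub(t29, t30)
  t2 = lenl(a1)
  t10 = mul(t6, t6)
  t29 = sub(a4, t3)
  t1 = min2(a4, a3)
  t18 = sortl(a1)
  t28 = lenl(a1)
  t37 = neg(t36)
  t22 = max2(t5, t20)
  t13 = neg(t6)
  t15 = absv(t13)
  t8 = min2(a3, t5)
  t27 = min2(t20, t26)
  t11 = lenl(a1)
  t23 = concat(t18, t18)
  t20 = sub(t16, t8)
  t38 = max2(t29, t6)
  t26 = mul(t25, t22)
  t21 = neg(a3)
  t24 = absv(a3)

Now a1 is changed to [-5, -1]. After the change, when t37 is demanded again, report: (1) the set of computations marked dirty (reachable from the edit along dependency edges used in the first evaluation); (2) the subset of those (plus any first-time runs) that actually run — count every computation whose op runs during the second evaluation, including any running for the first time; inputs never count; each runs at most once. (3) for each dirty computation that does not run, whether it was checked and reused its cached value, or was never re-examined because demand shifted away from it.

First evaluation (everything demanded from the output):
  t3 = min2(7, 0) = 0
  t5 = min2(0, 0) = 0
  t6 = min2(0, 7) = 0
  t8 = min2(7, 0) = 0
  t13 = neg(0) = 0
  t15 = absv(0) = 0
  t16 = sub(0, 0) = 0
  t18 = sortl([6]) = [6]
  t20 = sub(0, 0) = 0
  t22 = max2(0, 0) = 0
  t25 = lenl([6]) = 1
  t26 = mul(1, 0) = 0
  t29 = sub(0, 0) = 0
  t30 = add(0, 0) = 0
  t31 = sub(0, 0) = 0
  t32 = sub(0, 0) = 0
  t35 = neg(0) = 0
  t36 = sub(0, 0) = 0
  t37 = neg(0) = 0

Propagation after the edit:
  t18: runs — a1 [6]->[-5, -1]; result [-5, -1].
  t25: runs — t18 [6]->[-5, -1]; result 2.
  t26: runs — t25 1->2; result 0 (same value as before).
  t30: checked — values it read are unchanged (t13 unchanged, t26 unchanged); reused cached 0 without running.
  t31: checked — values it read are unchanged (t29 unchanged, t30 unchanged); reused cached 0 without running.
  t32: checked — values it read are unchanged (t31 unchanged, a4 unchanged); reused cached 0 without running.
  t35: checked — values it read are unchanged (t32 unchanged); reused cached 0 without running.
  t36: checked — values it read are unchanged (t32 unchanged, t35 unchanged); reused cached 0 without running.
  t37: checked — values it read are unchanged (t36 unchanged); reused cached 0 without running.

Key observation: the change is absorbed at t26 — it re-runs but produces the same value, and the output's value is unchanged.

Marked dirty: t18, t25, t26, t30, t31, t32, t35, t36, t37.
Computations that run: t18, t25, t26 — 3 in total.
Checked but reused from cache: t30, t31, t32, t35, t36, t37.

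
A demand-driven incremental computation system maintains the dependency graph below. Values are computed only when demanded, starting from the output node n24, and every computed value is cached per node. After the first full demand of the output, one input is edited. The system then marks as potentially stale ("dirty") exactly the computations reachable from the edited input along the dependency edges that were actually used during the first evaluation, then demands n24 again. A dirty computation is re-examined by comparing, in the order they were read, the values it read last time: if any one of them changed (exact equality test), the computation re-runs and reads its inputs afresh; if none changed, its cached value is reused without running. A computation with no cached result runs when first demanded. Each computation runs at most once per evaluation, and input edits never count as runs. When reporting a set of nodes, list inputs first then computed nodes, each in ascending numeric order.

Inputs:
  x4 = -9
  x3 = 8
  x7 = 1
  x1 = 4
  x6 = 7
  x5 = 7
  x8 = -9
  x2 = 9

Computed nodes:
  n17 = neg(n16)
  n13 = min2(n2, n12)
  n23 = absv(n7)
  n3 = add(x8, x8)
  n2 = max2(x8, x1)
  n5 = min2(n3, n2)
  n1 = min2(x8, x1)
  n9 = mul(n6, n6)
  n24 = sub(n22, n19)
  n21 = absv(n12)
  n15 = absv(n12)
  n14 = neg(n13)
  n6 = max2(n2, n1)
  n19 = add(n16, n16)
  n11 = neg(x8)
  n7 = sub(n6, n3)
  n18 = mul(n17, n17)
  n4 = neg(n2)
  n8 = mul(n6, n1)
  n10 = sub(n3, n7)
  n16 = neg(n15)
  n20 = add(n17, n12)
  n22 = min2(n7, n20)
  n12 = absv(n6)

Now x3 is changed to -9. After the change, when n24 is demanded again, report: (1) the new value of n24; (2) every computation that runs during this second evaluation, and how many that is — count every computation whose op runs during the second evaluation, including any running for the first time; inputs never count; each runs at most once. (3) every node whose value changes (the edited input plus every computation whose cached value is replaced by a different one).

New value of n24: 16.
Computations that run: none — 0 in total.
Values that change: x3.
Key observation: x3 is never demanded by the output, so the edit triggers no recomputation at all.

First evaluation (everything demanded from the output):
  n1 = min2(-9, 4) = -9
  n2 = max2(-9, 4) = 4
  n3 = add(-9, -9) = -18
  n6 = max2(4, -9) = 4
  n7 = sub(4, -18) = 22
  n12 = absv(4) = 4
  n15 = absv(4) = 4
  n16 = neg(4) = -4
  n17 = neg(-4) = 4
  n19 = add(-4, -4) = -8
  n20 = add(4, 4) = 8
  n22 = min2(22, 8) = 8
  n24 = sub(8, -8) = 16

Propagation after the edit:
  x3 feeds no computation that the output demands — nothing is marked dirty and nothing runs.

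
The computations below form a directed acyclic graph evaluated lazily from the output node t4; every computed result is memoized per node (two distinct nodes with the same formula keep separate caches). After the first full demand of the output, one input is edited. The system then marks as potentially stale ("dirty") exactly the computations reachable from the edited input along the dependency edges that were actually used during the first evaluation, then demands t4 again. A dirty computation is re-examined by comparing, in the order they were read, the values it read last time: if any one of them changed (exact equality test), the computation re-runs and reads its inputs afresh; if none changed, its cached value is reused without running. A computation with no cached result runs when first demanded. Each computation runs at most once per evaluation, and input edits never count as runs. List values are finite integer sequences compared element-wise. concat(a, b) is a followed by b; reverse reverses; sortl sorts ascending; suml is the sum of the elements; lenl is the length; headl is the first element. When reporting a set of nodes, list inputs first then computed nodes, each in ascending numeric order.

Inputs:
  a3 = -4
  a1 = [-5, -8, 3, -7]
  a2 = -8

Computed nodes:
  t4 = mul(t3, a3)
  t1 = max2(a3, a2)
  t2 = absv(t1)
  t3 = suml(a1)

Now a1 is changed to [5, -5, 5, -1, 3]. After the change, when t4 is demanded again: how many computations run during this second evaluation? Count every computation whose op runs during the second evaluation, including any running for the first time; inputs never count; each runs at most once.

First demand of the output computes:
  t3 = suml([-5, -8, 3, -7]) = -17
  t4 = mul(-17, -4) = 68

After the edit, cleaning proceeds:
  t3: a read changed (a1 [-5, -8, 3, -7]->[5, -5, 5, -1, 3]) — executes, giving 7.
  t4: a read changed (t3 -17->7) — executes, giving -28.

2 computations run: t3, t4.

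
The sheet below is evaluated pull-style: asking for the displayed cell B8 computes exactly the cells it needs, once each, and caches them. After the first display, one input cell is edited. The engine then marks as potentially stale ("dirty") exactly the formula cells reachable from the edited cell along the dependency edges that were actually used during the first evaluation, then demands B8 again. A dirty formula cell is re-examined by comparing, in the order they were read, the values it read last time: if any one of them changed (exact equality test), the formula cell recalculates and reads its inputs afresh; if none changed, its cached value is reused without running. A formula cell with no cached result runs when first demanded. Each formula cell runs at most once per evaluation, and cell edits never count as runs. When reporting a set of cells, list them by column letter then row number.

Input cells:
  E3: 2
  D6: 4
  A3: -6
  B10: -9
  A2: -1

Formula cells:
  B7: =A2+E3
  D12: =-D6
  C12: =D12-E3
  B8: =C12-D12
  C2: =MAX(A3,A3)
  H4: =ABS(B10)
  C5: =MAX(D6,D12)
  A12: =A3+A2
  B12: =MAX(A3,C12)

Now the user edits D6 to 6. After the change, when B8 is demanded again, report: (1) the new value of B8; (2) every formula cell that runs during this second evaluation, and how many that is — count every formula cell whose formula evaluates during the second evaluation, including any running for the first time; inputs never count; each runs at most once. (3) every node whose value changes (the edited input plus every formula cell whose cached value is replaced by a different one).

Demanding B8 again yields -2.
3 formula cells run: B8, C12, D12.
The nodes whose values change: C12, D6, D12.

First demand of the output computes:
  D12 = -(4) = -4
  C12 = -4 - 2 = -6
  B8 = -6 - -4 = -2

After the edit, cleaning proceeds:
  D12: a read changed (D6 4->6) — executes, giving -6.
  C12: a read changed (D12 -4->-6) — executes, giving -8.
  B8: a read changed (C12 -6->-8; D12 -4->-6) — executes, giving -2 — identical to its old value.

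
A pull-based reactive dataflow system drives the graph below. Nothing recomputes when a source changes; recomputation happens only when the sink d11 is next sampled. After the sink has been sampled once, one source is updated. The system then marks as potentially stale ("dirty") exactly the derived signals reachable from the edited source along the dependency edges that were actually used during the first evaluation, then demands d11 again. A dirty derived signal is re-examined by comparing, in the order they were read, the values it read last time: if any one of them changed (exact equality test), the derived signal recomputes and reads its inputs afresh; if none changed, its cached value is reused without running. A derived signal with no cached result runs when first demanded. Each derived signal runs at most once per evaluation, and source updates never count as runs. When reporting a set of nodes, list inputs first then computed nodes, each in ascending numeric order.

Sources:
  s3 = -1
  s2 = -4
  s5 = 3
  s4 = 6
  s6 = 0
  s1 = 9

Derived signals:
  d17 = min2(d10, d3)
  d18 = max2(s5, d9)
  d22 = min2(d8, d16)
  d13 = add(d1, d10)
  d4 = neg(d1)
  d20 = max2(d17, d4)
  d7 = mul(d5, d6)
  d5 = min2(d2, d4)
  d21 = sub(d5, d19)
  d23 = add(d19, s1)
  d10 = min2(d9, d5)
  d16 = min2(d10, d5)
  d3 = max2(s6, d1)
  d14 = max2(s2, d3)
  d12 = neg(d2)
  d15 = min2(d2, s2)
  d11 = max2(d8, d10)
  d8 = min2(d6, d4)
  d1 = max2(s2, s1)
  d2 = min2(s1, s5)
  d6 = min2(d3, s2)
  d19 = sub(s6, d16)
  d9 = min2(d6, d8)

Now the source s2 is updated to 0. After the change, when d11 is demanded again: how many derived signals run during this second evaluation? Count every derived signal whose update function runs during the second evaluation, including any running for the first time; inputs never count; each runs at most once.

Derived signals that run: d1, d6, d8, d9 — 4 in total.
Key observation: the cutoff stops propagation at d3 — its inputs' values are unchanged, so it reuses its cache.

First evaluation (everything demanded from the output):
  d1 = max2(-4, 9) = 9
  d2 = min2(9, 3) = 3
  d3 = max2(0, 9) = 9
  d4 = neg(9) = -9
  d5 = min2(3, -9) = -9
  d6 = min2(9, -4) = -4
  d8 = min2(-4, -9) = -9
  d9 = min2(-4, -9) = -9
  d10 = min2(-9, -9) = -9
  d11 = max2(-9, -9) = -9

Propagation after the edit:
  d1: runs — s2 -4->0; result 9 (same value as before).
  d3: checked — values it read are unchanged (s6 unchanged, d1 unchanged); reused cached 9 without running.
  d4: checked — values it read are unchanged (d1 unchanged); reused cached -9 without running.
  d5: checked — values it read are unchanged (d2 unchanged, d4 unchanged); reused cached -9 without running.
  d6: runs — s2 -4->0; result 0.
  d8: runs — d6 -4->0; result -9 (same value as before).
  d9: runs — d6 -4->0; result -9 (same value as before).
  d10: checked — values it read are unchanged (d9 unchanged, d5 unchanged); reused cached -9 without running.
  d11: checked — values it read are unchanged (d8 unchanged, d10 unchanged); reused cached -9 without running.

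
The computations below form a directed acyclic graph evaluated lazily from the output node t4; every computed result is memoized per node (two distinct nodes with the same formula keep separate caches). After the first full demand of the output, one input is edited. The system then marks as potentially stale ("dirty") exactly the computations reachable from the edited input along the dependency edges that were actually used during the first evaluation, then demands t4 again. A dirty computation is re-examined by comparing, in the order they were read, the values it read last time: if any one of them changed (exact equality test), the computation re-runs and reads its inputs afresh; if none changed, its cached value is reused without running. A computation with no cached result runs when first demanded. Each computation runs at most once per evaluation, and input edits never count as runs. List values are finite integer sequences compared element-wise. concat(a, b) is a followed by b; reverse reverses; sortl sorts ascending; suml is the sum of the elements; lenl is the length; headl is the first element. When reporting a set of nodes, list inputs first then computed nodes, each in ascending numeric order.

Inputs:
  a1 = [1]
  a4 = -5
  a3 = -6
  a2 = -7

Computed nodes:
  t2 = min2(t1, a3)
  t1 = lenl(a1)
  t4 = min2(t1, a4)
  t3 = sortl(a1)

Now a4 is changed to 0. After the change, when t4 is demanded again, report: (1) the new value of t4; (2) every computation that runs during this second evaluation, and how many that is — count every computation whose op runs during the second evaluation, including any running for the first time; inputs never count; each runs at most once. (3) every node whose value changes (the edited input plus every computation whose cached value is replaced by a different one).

Demanding t4 again yields 0.
1 computations run: t4.
The nodes whose values change: a4, t4.

First demand of the output computes:
  t1 = lenl([1]) = 1
  t4 = min2(1, -5) = -5

After the edit, cleaning proceeds:
  t4: a read changed (a4 -5->0) — executes, giving 0.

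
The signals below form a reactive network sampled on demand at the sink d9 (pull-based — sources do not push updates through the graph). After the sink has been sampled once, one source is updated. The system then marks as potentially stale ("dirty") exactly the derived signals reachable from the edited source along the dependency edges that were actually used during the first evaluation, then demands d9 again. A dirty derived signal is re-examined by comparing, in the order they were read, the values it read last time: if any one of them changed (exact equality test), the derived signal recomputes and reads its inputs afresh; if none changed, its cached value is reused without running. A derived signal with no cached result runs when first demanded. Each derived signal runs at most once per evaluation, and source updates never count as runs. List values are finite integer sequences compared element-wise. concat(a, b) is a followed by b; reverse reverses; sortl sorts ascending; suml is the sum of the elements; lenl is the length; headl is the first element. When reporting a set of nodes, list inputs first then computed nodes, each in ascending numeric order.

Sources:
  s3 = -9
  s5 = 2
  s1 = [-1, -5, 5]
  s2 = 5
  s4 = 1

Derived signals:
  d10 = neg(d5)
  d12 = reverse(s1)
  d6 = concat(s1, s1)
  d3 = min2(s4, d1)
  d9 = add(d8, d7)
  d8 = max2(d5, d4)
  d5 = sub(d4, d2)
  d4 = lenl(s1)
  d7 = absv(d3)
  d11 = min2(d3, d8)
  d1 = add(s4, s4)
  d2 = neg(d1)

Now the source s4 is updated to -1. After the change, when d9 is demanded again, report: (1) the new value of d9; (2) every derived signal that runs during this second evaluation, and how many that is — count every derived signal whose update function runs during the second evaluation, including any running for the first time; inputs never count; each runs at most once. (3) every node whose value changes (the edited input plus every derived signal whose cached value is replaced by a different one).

Initial pass — values computed on the first demand:
  d1 = add(1, 1) = 2
  d2 = neg(2) = -2
  d3 = min2(1, 2) = 1
  d4 = lenl([-1, -5, 5]) = 3
  d5 = sub(3, -2) = 5
  d7 = absv(1) = 1
  d8 = max2(5, 3) = 5
  d9 = add(5, 1) = 6

Second demand — change propagation:
  d1: re-runs because s4 1->-1; s4 1->-1; new result -2.
  d2: re-runs because d1 2->-2; new result 2.
  d3: re-runs because s4 1->-1; d1 2->-2; new result -2.
  d5: re-runs because d2 -2->2; new result 1.
  d7: re-runs because d3 1->-2; new result 2.
  d8: re-runs because d5 5->1; new result 3.
  d9: re-runs because d8 5->3; d7 1->2; new result 5.

d9 now evaluates to 5.
Run set: d1, d2, d3, d5, d7, d8, d9 (7 run).
Changed values: s4, d1, d2, d3, d5, d7, d8, d9.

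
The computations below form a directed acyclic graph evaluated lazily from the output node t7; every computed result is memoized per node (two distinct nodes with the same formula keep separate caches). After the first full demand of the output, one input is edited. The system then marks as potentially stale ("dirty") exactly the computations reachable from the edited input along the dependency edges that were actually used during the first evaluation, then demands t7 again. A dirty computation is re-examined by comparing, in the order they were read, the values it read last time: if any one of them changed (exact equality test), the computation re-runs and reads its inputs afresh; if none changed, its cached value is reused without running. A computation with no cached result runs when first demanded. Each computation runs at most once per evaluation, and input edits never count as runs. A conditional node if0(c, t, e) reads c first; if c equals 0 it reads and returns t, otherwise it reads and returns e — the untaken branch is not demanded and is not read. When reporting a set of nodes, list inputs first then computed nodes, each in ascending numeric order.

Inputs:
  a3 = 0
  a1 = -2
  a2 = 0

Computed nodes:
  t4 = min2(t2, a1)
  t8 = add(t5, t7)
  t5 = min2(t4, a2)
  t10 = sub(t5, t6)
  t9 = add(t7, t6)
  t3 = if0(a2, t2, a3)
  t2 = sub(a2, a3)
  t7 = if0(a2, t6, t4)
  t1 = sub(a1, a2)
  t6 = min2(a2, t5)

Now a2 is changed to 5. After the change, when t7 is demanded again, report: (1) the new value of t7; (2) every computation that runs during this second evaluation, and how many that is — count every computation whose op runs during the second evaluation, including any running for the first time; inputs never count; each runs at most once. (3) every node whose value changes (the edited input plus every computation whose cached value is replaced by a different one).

First demand of the output computes:
  t2 = sub(0, 0) = 0
  t4 = min2(0, -2) = -2
  t5 = min2(-2, 0) = -2
  t6 = min2(0, -2) = -2
  t7 = if0(a2=0 -> then branch t6) = -2

After the edit, cleaning proceeds:
  t2: a read changed (a2 0->5) — executes, giving 5.
  t4: a read changed (t2 0->5) — executes, giving -2 — identical to its old value.
  t5: stays stale; no demand reaches it after the flip.
  t6: stays stale; no demand reaches it after the flip.
  t7: a read changed (a2 0->5) — executes, giving -2 — identical to its old value.

Note the branch switch — demand abandons t5, t6, which are never re-examined.

Demanding t7 again yields -2.
3 computations run: t2, t4, t7.
The nodes whose values change: a2, t2.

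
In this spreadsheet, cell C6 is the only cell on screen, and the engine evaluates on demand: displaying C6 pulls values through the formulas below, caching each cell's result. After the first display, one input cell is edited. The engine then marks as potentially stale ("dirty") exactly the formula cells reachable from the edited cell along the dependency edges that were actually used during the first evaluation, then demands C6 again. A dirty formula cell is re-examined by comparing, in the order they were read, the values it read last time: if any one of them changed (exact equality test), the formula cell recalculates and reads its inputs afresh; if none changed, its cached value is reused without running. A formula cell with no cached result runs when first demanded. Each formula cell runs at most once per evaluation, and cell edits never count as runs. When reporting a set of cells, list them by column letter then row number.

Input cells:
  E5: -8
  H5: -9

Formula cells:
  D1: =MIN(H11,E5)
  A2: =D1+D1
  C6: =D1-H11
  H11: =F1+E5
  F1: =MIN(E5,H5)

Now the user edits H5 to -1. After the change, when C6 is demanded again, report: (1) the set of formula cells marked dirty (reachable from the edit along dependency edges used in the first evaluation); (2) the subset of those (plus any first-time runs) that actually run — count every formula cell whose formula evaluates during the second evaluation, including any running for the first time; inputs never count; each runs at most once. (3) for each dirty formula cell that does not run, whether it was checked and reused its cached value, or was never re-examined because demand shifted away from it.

Dirty set: C6, D1, F1, H11.
Run set: C6, D1, F1, H11 (4 run).
All dirty formula cells ended up running.

Initial pass — values computed on the first demand:
  F1 = MIN(-8, -9) = -9
  H11 = -9 + -8 = -17
  D1 = MIN(-17, -8) = -17
  C6 = -17 - -17 = 0

Second demand — change propagation:
  F1: re-runs because H5 -9->-1; new result -8.
  H11: re-runs because F1 -9->-8; new result -16.
  D1: re-runs because H11 -17->-16; new result -16.
  C6: re-runs because D1 -17->-16; H11 -17->-16; new result 0 (unchanged).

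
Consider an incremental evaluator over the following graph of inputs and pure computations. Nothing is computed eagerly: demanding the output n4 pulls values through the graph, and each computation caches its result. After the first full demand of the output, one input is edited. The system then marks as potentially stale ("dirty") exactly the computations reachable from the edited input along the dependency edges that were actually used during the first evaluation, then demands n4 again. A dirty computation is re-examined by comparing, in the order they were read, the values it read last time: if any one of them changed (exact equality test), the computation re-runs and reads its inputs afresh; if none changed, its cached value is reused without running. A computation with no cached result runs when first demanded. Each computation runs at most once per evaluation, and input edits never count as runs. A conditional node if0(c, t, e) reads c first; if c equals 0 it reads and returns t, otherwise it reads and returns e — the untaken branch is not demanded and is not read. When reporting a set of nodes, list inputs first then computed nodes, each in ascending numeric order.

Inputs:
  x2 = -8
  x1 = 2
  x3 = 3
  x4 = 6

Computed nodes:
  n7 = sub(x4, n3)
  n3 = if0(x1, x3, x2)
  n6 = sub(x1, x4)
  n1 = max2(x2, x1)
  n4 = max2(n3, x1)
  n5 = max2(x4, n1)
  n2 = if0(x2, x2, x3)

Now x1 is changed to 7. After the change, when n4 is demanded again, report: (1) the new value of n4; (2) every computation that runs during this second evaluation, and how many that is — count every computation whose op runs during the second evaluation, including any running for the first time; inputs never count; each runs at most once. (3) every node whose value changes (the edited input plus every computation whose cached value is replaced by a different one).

n4 now evaluates to 7.
Run set: n3, n4 (2 run).
Changed values: x1, n4.

Initial pass — values computed on the first demand:
  n3 = if0(x1=2 -> else branch x2) = -8
  n4 = max2(-8, 2) = 2

Second demand — change propagation:
  n3: re-runs because x1 2->7; new result -8 (unchanged).
  n4: re-runs because x1 2->7; new result 7.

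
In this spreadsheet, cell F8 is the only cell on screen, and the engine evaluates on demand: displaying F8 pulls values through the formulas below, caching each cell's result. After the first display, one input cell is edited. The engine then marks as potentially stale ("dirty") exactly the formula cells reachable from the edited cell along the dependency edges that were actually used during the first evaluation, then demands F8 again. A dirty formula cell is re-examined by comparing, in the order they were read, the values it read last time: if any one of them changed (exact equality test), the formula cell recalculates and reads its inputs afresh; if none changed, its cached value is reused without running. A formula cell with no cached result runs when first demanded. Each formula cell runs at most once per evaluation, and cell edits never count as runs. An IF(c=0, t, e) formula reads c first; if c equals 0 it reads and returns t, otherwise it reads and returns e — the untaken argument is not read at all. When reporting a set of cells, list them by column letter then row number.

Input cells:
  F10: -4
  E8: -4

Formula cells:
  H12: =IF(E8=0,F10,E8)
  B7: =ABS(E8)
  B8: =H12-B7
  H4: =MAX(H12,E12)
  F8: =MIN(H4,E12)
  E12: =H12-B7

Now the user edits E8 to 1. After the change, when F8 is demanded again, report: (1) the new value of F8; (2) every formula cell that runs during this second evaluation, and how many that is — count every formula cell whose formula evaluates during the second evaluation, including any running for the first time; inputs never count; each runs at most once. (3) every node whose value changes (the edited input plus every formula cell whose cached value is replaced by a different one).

Initial pass — values computed on the first demand:
  B7 = ABS(-4) = 4
  H12 = IF(E8=0: E8=-4 -> else branch E8) = -4
  E12 = -4 - 4 = -8
  H4 = MAX(-4, -8) = -4
  F8 = MIN(-4, -8) = -8

Second demand — change propagation:
  B7: re-runs because E8 -4->1; new result 1.
  H12: re-runs because E8 -4->1; E8 -4->1; new result 1.
  E12: re-runs because H12 -4->1; B7 4->1; new result 0.
  H4: re-runs because H12 -4->1; E12 -8->0; new result 1.
  F8: re-runs because H4 -4->1; E12 -8->0; new result 0.

F8 now evaluates to 0.
Run set: B7, E12, F8, H4, H12 (5 run).
Changed values: B7, E8, E12, F8, H4, H12.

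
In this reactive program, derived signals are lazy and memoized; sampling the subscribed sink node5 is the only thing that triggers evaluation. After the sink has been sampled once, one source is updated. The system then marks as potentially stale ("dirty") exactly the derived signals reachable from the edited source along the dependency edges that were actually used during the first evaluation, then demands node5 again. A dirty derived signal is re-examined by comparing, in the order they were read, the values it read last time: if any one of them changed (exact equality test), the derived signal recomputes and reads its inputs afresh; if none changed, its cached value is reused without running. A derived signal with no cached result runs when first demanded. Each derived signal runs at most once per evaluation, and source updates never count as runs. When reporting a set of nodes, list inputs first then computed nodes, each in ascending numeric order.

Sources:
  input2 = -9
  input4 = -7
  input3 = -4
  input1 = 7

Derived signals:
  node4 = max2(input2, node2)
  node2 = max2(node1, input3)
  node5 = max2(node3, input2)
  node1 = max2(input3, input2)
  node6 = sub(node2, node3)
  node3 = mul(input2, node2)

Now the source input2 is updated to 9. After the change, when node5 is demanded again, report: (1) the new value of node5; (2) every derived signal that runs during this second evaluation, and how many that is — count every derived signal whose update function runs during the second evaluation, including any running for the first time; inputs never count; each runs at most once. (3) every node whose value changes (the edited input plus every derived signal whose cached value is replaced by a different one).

First demand of the output computes:
  node1 = max2(-4, -9) = -4
  node2 = max2(-4, -4) = -4
  node3 = mul(-9, -4) = 36
  node5 = max2(36, -9) = 36

After the edit, cleaning proceeds:
  node1: a read changed (input2 -9->9) — executes, giving 9.
  node2: a read changed (node1 -4->9) — executes, giving 9.
  node3: a read changed (input2 -9->9; node2 -4->9) — executes, giving 81.
  node5: a read changed (node3 36->81; input2 -9->9) — executes, giving 81.

Demanding node5 again yields 81.
4 derived signals run: node1, node2, node3, node5.
The nodes whose values change: input2, node1, node2, node3, node5.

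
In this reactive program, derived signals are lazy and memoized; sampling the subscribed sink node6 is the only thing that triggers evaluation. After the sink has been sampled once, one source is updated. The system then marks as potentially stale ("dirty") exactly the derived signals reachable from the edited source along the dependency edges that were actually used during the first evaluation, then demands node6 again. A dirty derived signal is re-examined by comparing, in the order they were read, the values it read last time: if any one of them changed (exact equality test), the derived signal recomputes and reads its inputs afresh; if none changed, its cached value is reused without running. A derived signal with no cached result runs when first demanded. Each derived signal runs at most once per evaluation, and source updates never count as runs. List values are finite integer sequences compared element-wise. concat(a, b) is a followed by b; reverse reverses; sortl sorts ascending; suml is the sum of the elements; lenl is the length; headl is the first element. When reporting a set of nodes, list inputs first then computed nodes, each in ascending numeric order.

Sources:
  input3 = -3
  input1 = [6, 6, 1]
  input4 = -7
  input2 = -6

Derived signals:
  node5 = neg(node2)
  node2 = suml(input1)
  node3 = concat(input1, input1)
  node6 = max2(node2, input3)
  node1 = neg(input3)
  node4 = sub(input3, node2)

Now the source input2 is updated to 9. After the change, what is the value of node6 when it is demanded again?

First demand of the output computes:
  node2 = suml([6, 6, 1]) = 13
  node6 = max2(13, -3) = 13

After the edit, cleaning proceeds:
  no node depends on input2 at all; the second demand re-runs nothing.

Note the shortcut — nothing in the graph depends on input2 at all, so no recomputation happens.

Demanding node6 again yields 13.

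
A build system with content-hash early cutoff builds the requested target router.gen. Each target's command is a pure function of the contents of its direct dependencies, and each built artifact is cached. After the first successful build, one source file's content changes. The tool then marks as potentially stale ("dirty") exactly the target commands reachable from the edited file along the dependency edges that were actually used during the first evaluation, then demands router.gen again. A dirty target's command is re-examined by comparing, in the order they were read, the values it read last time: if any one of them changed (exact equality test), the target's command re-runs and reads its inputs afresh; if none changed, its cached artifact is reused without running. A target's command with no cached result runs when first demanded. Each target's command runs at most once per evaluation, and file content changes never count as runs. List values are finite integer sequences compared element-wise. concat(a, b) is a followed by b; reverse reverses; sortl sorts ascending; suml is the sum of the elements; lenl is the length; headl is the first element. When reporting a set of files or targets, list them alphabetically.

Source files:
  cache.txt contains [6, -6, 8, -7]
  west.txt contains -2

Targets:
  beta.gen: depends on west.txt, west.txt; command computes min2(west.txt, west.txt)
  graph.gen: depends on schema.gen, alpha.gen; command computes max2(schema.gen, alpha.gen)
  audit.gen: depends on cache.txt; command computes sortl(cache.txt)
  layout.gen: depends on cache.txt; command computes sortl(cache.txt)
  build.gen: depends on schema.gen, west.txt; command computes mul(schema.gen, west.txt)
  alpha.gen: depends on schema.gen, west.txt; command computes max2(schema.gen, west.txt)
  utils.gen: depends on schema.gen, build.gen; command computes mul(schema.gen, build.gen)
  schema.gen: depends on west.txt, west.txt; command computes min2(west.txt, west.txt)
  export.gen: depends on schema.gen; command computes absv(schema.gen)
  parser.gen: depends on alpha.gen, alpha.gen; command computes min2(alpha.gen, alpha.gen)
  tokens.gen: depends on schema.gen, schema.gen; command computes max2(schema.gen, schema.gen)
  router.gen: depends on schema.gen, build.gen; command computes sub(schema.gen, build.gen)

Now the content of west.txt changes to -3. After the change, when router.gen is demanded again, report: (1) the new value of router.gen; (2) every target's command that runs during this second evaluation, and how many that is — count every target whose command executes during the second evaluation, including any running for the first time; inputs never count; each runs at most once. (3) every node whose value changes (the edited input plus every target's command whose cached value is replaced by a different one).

New value of router.gen: -12.
Target commands that run: build.gen, router.gen, schema.gen — 3 in total.
Values that change: build.gen, router.gen, schema.gen, west.txt.

First evaluation (everything demanded from the output):
  schema.gen = min2(-2, -2) = -2
  build.gen = mul(-2, -2) = 4
  router.gen = sub(-2, 4) = -6

Propagation after the edit:
  schema.gen: runs — west.txt -2->-3; west.txt -2->-3; result -3.
  build.gen: runs — schema.gen -2->-3; west.txt -2->-3; result 9.
  router.gen: runs — schema.gen -2->-3; build.gen 4->9; result -12.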